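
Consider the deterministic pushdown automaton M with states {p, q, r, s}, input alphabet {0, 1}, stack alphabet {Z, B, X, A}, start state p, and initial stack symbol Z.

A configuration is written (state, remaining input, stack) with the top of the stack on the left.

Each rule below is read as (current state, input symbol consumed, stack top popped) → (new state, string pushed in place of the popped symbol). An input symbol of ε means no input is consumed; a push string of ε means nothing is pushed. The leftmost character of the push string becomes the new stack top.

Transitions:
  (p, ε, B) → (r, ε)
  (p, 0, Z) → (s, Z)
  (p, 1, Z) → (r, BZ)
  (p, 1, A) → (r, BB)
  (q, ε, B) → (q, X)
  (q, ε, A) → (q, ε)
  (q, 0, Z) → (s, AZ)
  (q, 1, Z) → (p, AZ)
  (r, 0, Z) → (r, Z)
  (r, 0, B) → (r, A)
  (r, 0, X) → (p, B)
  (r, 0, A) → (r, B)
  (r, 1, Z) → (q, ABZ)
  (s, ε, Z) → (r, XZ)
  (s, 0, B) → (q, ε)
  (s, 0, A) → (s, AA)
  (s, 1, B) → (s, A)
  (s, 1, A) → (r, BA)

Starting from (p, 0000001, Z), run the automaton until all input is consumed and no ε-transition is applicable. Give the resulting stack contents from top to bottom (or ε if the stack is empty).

XZ

(p, 0000001, Z)
  read 0, top Z: go to s, push Z → (s, 000001, Z)
  ε-move, top Z: go to r, push XZ → (r, 000001, XZ)
  read 0, top X: go to p, push B → (p, 00001, BZ)
  ε-move, top B: go to r, push ε → (r, 00001, Z)
  read 0, top Z: go to r, push Z → (r, 0001, Z)
  read 0, top Z: go to r, push Z → (r, 001, Z)
  read 0, top Z: go to r, push Z → (r, 01, Z)
  read 0, top Z: go to r, push Z → (r, 1, Z)
  read 1, top Z: go to q, push ABZ → (q, ε, ABZ)
  ε-move, top A: go to q, push ε → (q, ε, BZ)
  ε-move, top B: go to q, push X → (q, ε, XZ)
All input consumed in state q with stack XZ.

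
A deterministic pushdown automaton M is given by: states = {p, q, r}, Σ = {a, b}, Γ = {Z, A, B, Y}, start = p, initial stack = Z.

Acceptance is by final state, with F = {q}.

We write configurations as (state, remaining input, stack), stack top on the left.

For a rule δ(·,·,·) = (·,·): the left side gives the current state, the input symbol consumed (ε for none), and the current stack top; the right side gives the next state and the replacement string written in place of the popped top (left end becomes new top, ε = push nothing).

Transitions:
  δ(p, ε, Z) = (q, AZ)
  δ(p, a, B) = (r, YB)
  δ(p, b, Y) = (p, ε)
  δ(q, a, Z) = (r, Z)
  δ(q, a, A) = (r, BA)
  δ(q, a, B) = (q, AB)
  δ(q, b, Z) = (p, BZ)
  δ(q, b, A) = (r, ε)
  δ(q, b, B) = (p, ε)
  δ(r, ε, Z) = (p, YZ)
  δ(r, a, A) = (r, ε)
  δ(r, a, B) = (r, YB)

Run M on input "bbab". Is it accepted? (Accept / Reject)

(p, bbab, Z) ⊢ (q, bbab, AZ) ⊢ (r, bab, Z) ⊢ (p, bab, YZ) ⊢ (p, ab, Z) ⊢ (q, ab, AZ) ⊢ (r, b, BAZ)
No transition applies at (r, b, BAZ); input not fully consumed.

Reject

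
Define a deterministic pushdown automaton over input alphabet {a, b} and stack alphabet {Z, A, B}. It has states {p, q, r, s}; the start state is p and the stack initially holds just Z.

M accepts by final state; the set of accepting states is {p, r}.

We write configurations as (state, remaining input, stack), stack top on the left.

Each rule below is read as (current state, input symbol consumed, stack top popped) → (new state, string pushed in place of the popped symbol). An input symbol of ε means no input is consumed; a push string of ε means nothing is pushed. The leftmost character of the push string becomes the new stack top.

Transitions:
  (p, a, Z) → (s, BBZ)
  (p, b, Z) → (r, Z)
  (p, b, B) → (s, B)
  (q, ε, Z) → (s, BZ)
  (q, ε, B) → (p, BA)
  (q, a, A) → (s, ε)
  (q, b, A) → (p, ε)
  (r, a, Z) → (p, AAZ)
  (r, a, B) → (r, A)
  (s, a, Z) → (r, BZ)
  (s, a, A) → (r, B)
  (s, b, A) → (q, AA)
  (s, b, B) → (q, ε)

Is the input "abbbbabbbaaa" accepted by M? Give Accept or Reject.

(p, abbbbabbbaaa, Z)
  read a, top Z: go to s, push BBZ → (s, bbbbabbbaaa, BBZ)
  read b, top B: go to q, push ε → (q, bbbabbbaaa, BZ)
  ε-move, top B: go to p, push BA → (p, bbbabbbaaa, BAZ)
  read b, top B: go to s, push B → (s, bbabbbaaa, BAZ)
  read b, top B: go to q, push ε → (q, babbbaaa, AZ)
  read b, top A: go to p, push ε → (p, abbbaaa, Z)
  read a, top Z: go to s, push BBZ → (s, bbbaaa, BBZ)
  read b, top B: go to q, push ε → (q, bbaaa, BZ)
  ε-move, top B: go to p, push BA → (p, bbaaa, BAZ)
  read b, top B: go to s, push B → (s, baaa, BAZ)
  read b, top B: go to q, push ε → (q, aaa, AZ)
  read a, top A: go to s, push ε → (s, aa, Z)
  read a, top Z: go to r, push BZ → (r, a, BZ)
  read a, top B: go to r, push A → (r, ε, AZ)
All input consumed; state r ∈ F.

Accept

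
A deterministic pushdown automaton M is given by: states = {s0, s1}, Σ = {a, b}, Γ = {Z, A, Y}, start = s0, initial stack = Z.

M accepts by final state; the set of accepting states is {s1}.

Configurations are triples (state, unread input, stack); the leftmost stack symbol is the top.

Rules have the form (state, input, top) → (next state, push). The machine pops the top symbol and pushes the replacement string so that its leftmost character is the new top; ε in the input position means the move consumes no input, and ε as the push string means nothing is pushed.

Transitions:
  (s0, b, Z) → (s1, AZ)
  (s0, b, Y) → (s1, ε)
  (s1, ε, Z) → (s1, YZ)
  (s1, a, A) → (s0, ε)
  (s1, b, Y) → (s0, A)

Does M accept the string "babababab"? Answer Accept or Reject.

(s0, babababab, Z)
  read b, top Z: go to s1, push AZ → (s1, abababab, AZ)
  read a, top A: go to s0, push ε → (s0, bababab, Z)
  read b, top Z: go to s1, push AZ → (s1, ababab, AZ)
  read a, top A: go to s0, push ε → (s0, babab, Z)
  read b, top Z: go to s1, push AZ → (s1, abab, AZ)
  read a, top A: go to s0, push ε → (s0, bab, Z)
  read b, top Z: go to s1, push AZ → (s1, ab, AZ)
  read a, top A: go to s0, push ε → (s0, b, Z)
  read b, top Z: go to s1, push AZ → (s1, ε, AZ)
All input consumed; state s1 ∈ F.

Accept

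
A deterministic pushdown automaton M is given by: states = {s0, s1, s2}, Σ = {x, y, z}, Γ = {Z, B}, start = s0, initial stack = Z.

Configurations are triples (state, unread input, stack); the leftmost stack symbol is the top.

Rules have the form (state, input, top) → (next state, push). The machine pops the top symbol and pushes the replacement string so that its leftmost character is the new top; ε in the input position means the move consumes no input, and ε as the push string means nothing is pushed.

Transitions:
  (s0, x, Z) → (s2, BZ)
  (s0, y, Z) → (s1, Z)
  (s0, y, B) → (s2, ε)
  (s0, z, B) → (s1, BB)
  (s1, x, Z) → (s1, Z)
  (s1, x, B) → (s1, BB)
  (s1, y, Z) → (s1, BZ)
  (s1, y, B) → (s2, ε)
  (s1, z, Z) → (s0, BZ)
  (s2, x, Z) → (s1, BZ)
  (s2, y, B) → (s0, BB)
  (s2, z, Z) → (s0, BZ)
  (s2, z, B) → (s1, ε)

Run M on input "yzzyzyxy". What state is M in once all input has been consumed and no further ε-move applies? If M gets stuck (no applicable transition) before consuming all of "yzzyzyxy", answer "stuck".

(s0, yzzyzyxy, Z)
  read y, top Z: go to s1, push Z → (s1, zzyzyxy, Z)
  read z, top Z: go to s0, push BZ → (s0, zyzyxy, BZ)
  read z, top B: go to s1, push BB → (s1, yzyxy, BBZ)
  read y, top B: go to s2, push ε → (s2, zyxy, BZ)
  read z, top B: go to s1, push ε → (s1, yxy, Z)
  read y, top Z: go to s1, push BZ → (s1, xy, BZ)
  read x, top B: go to s1, push BB → (s1, y, BBZ)
  read y, top B: go to s2, push ε → (s2, ε, BZ)
All input consumed; M is in state s2.

s2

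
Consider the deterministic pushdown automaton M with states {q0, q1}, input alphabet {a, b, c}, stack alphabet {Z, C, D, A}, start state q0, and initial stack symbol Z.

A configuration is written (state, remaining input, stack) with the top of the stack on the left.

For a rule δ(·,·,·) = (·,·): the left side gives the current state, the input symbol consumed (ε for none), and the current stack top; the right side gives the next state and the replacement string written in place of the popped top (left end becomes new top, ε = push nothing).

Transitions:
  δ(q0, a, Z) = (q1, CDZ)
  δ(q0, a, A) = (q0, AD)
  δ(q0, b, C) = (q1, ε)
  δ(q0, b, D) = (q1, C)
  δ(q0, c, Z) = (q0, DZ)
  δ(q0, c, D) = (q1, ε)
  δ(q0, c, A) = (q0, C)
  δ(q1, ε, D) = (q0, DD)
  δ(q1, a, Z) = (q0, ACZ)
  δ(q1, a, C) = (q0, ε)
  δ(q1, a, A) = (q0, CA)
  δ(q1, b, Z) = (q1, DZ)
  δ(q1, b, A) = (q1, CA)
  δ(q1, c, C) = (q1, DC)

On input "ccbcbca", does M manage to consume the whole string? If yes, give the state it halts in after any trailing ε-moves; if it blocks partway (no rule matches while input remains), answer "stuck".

(q0, ccbcbca, Z)
  read c, top Z: go to q0, push DZ → (q0, cbcbca, DZ)
  read c, top D: go to q1, push ε → (q1, bcbca, Z)
  read b, top Z: go to q1, push DZ → (q1, cbca, DZ)
  ε-move, top D: go to q0, push DD → (q0, cbca, DDZ)
  read c, top D: go to q1, push ε → (q1, bca, DZ)
  ε-move, top D: go to q0, push DD → (q0, bca, DDZ)
  read b, top D: go to q1, push C → (q1, ca, CDZ)
  read c, top C: go to q1, push DC → (q1, a, DCDZ)
  ε-move, top D: go to q0, push DD → (q0, a, DDCDZ)
No transition for (q0, a, top D); M blocks with input a remaining.

stuck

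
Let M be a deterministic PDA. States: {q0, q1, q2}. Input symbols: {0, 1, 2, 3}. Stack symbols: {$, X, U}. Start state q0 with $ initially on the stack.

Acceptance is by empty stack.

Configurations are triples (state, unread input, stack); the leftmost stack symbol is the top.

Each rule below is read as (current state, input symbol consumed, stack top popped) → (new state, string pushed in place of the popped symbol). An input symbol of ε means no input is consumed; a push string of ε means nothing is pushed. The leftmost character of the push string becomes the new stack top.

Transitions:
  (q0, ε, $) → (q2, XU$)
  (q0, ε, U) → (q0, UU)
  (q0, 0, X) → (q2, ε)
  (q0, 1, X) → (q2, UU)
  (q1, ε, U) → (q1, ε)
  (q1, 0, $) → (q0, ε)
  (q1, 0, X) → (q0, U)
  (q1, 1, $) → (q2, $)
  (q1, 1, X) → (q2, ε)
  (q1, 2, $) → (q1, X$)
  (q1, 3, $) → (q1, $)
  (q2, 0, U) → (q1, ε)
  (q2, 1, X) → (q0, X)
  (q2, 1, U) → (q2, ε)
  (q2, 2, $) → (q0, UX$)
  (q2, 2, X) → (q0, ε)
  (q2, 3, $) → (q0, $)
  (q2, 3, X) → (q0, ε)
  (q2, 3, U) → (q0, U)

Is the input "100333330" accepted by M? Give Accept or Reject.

Accept

(q0, 100333330, $)
  ε-move, top $: go to q2, push XU$ → (q2, 100333330, XU$)
  read 1, top X: go to q0, push X → (q0, 00333330, XU$)
  read 0, top X: go to q2, push ε → (q2, 0333330, U$)
  read 0, top U: go to q1, push ε → (q1, 333330, $)
  read 3, top $: go to q1, push $ → (q1, 33330, $)
  read 3, top $: go to q1, push $ → (q1, 3330, $)
  read 3, top $: go to q1, push $ → (q1, 330, $)
  read 3, top $: go to q1, push $ → (q1, 30, $)
  read 3, top $: go to q1, push $ → (q1, 0, $)
  read 0, top $: go to q0, push ε → (q0, ε, ε)
All input consumed and the stack is empty.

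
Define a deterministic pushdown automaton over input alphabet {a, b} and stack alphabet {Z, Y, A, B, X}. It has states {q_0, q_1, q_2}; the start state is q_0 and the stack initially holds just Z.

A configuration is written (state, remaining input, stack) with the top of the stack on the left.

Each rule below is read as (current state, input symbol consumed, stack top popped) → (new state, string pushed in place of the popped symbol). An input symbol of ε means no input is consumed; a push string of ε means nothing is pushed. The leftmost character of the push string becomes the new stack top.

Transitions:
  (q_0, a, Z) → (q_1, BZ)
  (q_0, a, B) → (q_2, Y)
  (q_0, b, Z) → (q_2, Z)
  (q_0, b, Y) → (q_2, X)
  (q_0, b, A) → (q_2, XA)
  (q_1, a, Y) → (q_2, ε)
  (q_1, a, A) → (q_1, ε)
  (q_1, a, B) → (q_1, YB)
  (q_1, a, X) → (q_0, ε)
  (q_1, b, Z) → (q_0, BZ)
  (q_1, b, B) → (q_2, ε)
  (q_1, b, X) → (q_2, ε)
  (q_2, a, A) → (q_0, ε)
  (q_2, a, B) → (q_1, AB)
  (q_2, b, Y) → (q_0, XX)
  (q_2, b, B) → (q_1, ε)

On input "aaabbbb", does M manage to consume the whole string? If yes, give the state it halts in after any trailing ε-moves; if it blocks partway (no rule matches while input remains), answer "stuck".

(q_0, aaabbbb, Z)
  read a, top Z: go to q_1, push BZ → (q_1, aabbbb, BZ)
  read a, top B: go to q_1, push YB → (q_1, abbbb, YBZ)
  read a, top Y: go to q_2, push ε → (q_2, bbbb, BZ)
  read b, top B: go to q_1, push ε → (q_1, bbb, Z)
  read b, top Z: go to q_0, push BZ → (q_0, bb, BZ)
No transition for (q_0, b, top B); M blocks with input bb remaining.

stuck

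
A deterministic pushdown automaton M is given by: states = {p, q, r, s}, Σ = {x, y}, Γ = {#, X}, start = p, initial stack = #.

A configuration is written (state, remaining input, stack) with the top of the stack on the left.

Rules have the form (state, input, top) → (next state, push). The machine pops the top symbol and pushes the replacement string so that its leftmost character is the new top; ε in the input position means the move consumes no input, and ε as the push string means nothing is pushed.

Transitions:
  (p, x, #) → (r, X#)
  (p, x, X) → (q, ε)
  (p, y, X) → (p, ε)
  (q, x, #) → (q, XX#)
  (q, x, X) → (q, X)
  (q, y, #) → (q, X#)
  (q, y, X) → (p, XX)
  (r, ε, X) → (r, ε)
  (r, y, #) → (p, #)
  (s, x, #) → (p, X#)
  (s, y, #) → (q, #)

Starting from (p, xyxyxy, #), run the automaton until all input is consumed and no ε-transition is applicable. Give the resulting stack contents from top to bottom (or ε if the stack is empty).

#

(p, xyxyxy, #) ⊢ (r, yxyxy, X#) ⊢ (r, yxyxy, #) ⊢ (p, xyxy, #) ⊢ (r, yxy, X#) ⊢ (r, yxy, #) ⊢ (p, xy, #) ⊢ (r, y, X#) ⊢ (r, y, #) ⊢ (p, ε, #)
All input consumed in state p with stack #.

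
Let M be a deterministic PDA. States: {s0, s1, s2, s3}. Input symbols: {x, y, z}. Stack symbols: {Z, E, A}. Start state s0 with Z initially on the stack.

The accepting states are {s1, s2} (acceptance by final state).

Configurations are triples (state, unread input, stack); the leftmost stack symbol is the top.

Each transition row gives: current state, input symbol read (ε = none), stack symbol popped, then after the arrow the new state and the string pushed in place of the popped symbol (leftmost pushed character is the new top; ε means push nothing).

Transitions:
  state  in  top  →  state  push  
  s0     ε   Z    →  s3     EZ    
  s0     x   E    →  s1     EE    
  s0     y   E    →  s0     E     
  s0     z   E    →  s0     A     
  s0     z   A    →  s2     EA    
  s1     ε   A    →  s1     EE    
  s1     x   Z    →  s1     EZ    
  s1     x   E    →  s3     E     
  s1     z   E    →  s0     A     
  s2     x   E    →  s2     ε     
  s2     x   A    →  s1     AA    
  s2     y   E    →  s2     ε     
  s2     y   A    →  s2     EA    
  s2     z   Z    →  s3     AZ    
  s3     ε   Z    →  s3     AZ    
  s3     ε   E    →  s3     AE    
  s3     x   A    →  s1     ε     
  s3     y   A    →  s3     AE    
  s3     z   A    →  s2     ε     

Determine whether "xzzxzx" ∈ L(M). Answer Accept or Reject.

Reject

(s0, xzzxzx, Z) ⊢ (s3, xzzxzx, EZ) ⊢ (s3, xzzxzx, AEZ) ⊢ (s1, zzxzx, EZ) ⊢ (s0, zxzx, AZ) ⊢ (s2, xzx, EAZ) ⊢ (s2, zx, AZ)
No transition applies at (s2, zx, AZ); input not fully consumed.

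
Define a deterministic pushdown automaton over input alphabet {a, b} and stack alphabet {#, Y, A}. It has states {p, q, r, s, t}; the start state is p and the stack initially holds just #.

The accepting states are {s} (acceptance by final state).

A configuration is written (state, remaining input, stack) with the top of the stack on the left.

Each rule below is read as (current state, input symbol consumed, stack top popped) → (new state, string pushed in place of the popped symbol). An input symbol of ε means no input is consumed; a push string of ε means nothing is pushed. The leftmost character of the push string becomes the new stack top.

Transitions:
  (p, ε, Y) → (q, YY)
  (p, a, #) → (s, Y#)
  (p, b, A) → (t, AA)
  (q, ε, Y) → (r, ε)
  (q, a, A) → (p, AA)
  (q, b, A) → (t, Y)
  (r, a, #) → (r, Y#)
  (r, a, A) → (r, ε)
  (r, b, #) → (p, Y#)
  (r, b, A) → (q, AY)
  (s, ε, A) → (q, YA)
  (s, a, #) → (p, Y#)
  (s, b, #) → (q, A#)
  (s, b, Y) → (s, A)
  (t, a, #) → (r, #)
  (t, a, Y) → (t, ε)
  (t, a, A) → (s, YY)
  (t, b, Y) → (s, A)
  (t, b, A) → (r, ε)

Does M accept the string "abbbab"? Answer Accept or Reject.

Accept

(p, abbbab, #) ⊢ (s, bbbab, Y#) ⊢ (s, bbab, A#) ⊢ (q, bbab, YA#) ⊢ (r, bbab, A#) ⊢ (q, bab, AY#) ⊢ (t, ab, YY#) ⊢ (t, b, Y#) ⊢ (s, ε, A#)
All input consumed; state s ∈ F.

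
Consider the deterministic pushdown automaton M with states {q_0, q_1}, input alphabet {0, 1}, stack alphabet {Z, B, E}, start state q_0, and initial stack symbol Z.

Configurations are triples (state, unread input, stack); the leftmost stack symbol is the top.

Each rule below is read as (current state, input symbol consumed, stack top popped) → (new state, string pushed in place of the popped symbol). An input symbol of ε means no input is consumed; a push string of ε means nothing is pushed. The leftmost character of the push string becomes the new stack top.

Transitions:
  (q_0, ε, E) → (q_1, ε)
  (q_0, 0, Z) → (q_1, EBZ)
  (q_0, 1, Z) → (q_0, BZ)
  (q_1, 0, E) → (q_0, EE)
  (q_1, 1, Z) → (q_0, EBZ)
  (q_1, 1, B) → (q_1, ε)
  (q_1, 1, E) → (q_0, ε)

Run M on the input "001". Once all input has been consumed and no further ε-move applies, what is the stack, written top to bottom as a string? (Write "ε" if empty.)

(q_0, 001, Z)
  read 0, top Z: go to q_1, push EBZ → (q_1, 01, EBZ)
  read 0, top E: go to q_0, push EE → (q_0, 1, EEBZ)
  ε-move, top E: go to q_1, push ε → (q_1, 1, EBZ)
  read 1, top E: go to q_0, push ε → (q_0, ε, BZ)
All input consumed in state q_0 with stack BZ.

BZ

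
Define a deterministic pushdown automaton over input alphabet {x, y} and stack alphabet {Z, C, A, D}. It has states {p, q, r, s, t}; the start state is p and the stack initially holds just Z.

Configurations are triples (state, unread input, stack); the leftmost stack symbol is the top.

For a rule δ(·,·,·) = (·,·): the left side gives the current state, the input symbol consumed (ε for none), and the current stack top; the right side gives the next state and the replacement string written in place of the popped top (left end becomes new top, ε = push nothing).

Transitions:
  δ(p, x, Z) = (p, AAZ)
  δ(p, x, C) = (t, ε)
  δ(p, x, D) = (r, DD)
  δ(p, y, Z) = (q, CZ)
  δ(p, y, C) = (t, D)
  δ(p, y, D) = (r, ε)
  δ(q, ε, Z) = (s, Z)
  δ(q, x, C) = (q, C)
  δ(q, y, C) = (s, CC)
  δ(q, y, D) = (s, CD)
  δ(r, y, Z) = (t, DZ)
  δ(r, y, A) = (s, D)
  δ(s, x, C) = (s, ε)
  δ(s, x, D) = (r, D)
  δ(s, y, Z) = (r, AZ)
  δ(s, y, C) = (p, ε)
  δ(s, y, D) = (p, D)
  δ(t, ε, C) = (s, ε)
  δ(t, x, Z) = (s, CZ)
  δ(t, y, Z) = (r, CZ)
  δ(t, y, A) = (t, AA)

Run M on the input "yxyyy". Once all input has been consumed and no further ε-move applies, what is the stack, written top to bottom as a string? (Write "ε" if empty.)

DZ

(p, yxyyy, Z)
  read y, top Z: go to q, push CZ → (q, xyyy, CZ)
  read x, top C: go to q, push C → (q, yyy, CZ)
  read y, top C: go to s, push CC → (s, yy, CCZ)
  read y, top C: go to p, push ε → (p, y, CZ)
  read y, top C: go to t, push D → (t, ε, DZ)
All input consumed in state t with stack DZ.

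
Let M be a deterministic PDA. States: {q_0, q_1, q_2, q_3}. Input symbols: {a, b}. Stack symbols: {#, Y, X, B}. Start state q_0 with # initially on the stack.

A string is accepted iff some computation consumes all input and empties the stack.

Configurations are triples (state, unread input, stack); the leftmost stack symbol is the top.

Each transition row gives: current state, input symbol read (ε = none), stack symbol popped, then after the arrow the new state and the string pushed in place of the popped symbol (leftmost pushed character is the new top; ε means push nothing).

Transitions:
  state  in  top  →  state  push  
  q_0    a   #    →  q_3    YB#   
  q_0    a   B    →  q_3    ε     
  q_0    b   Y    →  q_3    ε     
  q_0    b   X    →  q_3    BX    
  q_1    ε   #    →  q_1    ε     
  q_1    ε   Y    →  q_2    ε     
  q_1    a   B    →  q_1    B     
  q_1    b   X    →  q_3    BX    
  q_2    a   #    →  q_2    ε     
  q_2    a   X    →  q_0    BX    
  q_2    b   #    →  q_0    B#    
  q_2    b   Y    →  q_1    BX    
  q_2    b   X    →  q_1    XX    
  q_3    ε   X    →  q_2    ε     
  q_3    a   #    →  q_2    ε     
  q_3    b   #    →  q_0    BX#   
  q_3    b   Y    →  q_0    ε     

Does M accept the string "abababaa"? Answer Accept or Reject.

(q_0, abababaa, #)
  read a, top #: go to q_3, push YB# → (q_3, bababaa, YB#)
  read b, top Y: go to q_0, push ε → (q_0, ababaa, B#)
  read a, top B: go to q_3, push ε → (q_3, babaa, #)
  read b, top #: go to q_0, push BX# → (q_0, abaa, BX#)
  read a, top B: go to q_3, push ε → (q_3, baa, X#)
  ε-move, top X: go to q_2, push ε → (q_2, baa, #)
  read b, top #: go to q_0, push B# → (q_0, aa, B#)
  read a, top B: go to q_3, push ε → (q_3, a, #)
  read a, top #: go to q_2, push ε → (q_2, ε, ε)
All input consumed and the stack is empty.

Accept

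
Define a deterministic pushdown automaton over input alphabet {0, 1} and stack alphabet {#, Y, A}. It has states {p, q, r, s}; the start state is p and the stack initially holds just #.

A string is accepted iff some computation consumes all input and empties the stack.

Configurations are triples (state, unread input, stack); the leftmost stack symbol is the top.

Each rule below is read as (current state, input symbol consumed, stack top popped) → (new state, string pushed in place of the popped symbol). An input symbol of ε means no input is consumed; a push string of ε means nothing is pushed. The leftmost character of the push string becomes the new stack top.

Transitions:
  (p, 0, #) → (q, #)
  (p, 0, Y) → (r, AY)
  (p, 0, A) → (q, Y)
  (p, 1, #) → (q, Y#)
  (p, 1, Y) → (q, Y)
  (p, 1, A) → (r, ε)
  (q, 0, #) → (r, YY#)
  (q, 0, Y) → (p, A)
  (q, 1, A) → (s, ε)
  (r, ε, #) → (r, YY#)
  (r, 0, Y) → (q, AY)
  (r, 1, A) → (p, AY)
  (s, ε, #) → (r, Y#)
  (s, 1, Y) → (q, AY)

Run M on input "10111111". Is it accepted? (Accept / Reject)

Reject

(p, 10111111, #)
  read 1, top #: go to q, push Y# → (q, 0111111, Y#)
  read 0, top Y: go to p, push A → (p, 111111, A#)
  read 1, top A: go to r, push ε → (r, 11111, #)
  ε-move, top #: go to r, push YY# → (r, 11111, YY#)
No transition applies at (r, 11111, YY#); input not fully consumed.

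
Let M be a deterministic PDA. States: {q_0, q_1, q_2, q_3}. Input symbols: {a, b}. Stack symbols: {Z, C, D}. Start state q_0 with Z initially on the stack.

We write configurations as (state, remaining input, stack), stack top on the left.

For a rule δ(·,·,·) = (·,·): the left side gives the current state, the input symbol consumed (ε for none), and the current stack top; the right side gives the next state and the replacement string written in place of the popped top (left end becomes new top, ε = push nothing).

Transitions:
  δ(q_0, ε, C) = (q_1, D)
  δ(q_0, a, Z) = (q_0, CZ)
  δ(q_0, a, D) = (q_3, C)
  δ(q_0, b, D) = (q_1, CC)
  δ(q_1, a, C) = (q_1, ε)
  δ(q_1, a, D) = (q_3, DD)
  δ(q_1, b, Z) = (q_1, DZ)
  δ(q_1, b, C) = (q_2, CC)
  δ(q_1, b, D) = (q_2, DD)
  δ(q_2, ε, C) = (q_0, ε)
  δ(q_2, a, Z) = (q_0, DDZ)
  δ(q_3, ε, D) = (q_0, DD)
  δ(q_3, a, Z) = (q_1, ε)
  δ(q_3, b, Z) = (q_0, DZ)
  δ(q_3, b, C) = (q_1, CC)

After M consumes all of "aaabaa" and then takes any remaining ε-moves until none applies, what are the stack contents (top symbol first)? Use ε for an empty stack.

(q_0, aaabaa, Z) ⊢ (q_0, aabaa, CZ) ⊢ (q_1, aabaa, DZ) ⊢ (q_3, abaa, DDZ) ⊢ (q_0, abaa, DDDZ) ⊢ (q_3, baa, CDDZ) ⊢ (q_1, aa, CCDDZ) ⊢ (q_1, a, CDDZ) ⊢ (q_1, ε, DDZ)
All input consumed in state q_1 with stack DDZ.

DDZ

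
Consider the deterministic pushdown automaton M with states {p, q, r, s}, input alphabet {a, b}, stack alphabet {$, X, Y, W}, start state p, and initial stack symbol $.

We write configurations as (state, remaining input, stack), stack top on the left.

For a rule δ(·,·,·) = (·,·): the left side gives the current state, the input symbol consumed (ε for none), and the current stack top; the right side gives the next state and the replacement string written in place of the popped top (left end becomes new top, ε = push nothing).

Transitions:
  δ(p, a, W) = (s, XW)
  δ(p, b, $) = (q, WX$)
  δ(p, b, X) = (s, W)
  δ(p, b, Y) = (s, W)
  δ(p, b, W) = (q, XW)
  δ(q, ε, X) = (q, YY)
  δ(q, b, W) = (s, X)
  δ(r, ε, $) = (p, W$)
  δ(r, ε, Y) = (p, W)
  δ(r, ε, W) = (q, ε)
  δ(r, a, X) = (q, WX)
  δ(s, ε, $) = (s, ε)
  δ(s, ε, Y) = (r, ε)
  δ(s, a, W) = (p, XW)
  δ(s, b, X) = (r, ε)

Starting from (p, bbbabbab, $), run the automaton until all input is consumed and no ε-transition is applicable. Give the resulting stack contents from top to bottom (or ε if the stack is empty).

XX$

(p, bbbabbab, $)
  read b, top $: go to q, push WX$ → (q, bbabbab, WX$)
  read b, top W: go to s, push X → (s, babbab, XX$)
  read b, top X: go to r, push ε → (r, abbab, X$)
  read a, top X: go to q, push WX → (q, bbab, WX$)
  read b, top W: go to s, push X → (s, bab, XX$)
  read b, top X: go to r, push ε → (r, ab, X$)
  read a, top X: go to q, push WX → (q, b, WX$)
  read b, top W: go to s, push X → (s, ε, XX$)
All input consumed in state s with stack XX$.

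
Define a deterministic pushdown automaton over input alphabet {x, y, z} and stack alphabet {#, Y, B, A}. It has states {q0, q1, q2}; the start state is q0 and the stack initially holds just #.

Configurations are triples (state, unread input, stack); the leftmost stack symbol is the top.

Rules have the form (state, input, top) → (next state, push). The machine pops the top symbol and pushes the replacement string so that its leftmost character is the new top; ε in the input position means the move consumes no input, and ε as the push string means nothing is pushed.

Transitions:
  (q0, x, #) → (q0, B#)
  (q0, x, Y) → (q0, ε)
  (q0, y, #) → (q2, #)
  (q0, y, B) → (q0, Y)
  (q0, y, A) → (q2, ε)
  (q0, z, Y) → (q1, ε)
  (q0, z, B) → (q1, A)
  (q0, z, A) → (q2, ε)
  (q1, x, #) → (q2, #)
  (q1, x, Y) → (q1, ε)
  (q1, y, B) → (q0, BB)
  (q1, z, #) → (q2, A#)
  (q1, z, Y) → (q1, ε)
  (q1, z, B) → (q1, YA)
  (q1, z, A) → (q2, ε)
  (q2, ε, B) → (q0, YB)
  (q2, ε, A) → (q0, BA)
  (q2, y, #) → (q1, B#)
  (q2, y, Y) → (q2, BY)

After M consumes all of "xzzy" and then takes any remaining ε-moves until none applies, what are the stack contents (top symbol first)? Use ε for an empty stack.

(q0, xzzy, #) ⊢ (q0, zzy, B#) ⊢ (q1, zy, A#) ⊢ (q2, y, #) ⊢ (q1, ε, B#)
All input consumed in state q1 with stack B#.

B#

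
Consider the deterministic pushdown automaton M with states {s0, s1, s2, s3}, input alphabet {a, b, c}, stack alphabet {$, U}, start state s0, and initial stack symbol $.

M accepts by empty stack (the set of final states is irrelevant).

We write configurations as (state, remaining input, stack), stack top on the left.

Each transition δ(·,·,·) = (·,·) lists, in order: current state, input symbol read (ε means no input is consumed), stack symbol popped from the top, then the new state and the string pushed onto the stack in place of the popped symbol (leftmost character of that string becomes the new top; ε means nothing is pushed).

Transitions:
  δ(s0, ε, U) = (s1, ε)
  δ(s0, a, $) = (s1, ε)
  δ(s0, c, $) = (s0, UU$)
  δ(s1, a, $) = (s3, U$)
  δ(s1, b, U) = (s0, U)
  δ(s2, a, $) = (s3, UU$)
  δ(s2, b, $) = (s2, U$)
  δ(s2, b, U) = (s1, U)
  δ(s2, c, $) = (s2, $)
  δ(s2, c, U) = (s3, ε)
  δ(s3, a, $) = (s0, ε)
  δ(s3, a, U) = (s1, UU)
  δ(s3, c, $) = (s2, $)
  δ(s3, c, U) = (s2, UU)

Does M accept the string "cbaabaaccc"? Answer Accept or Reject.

Reject

(s0, cbaabaaccc, $)
  read c, top $: go to s0, push UU$ → (s0, baabaaccc, UU$)
  ε-move, top U: go to s1, push ε → (s1, baabaaccc, U$)
  read b, top U: go to s0, push U → (s0, aabaaccc, U$)
  ε-move, top U: go to s1, push ε → (s1, aabaaccc, $)
  read a, top $: go to s3, push U$ → (s3, abaaccc, U$)
  read a, top U: go to s1, push UU → (s1, baaccc, UU$)
  read b, top U: go to s0, push U → (s0, aaccc, UU$)
  ε-move, top U: go to s1, push ε → (s1, aaccc, U$)
No transition applies at (s1, aaccc, U$); input not fully consumed.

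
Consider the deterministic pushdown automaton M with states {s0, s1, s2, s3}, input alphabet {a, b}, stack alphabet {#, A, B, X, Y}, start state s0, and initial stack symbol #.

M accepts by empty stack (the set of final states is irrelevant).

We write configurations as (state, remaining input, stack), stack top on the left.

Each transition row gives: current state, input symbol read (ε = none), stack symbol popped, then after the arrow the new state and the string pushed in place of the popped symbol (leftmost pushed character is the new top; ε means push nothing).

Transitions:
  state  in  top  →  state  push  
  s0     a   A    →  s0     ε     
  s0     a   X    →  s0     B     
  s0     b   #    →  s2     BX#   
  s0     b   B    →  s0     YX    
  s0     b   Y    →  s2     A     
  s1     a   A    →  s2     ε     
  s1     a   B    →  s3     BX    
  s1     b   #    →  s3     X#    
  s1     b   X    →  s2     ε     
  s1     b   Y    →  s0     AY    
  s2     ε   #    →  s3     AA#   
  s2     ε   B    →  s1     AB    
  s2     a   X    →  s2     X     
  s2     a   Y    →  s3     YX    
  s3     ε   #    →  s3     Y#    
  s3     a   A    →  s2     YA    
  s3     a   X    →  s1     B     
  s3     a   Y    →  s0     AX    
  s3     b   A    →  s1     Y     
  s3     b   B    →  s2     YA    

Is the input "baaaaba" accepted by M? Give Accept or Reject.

Reject

(s0, baaaaba, #)
  read b, top #: go to s2, push BX# → (s2, aaaaba, BX#)
  ε-move, top B: go to s1, push AB → (s1, aaaaba, ABX#)
  read a, top A: go to s2, push ε → (s2, aaaba, BX#)
  ε-move, top B: go to s1, push AB → (s1, aaaba, ABX#)
  read a, top A: go to s2, push ε → (s2, aaba, BX#)
  ε-move, top B: go to s1, push AB → (s1, aaba, ABX#)
  read a, top A: go to s2, push ε → (s2, aba, BX#)
  ε-move, top B: go to s1, push AB → (s1, aba, ABX#)
  read a, top A: go to s2, push ε → (s2, ba, BX#)
  ε-move, top B: go to s1, push AB → (s1, ba, ABX#)
No transition applies at (s1, ba, ABX#); input not fully consumed.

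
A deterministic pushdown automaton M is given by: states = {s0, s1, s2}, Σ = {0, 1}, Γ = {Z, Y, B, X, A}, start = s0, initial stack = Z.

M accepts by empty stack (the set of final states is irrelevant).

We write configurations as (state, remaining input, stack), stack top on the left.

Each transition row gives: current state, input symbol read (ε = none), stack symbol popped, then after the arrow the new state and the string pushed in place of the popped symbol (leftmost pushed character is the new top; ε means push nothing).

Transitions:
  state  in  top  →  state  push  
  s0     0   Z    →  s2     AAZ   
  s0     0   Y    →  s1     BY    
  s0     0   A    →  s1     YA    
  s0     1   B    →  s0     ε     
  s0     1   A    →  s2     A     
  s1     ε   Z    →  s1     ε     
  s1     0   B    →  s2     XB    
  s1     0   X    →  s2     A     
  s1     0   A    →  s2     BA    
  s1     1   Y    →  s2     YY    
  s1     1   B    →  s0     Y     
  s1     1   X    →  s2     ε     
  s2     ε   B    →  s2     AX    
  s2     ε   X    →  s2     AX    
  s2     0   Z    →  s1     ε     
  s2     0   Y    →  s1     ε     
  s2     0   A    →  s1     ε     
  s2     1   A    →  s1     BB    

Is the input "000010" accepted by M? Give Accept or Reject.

Accept

(s0, 000010, Z)
  read 0, top Z: go to s2, push AAZ → (s2, 00010, AAZ)
  read 0, top A: go to s1, push ε → (s1, 0010, AZ)
  read 0, top A: go to s2, push BA → (s2, 010, BAZ)
  ε-move, top B: go to s2, push AX → (s2, 010, AXAZ)
  read 0, top A: go to s1, push ε → (s1, 10, XAZ)
  read 1, top X: go to s2, push ε → (s2, 0, AZ)
  read 0, top A: go to s1, push ε → (s1, ε, Z)
  ε-move, top Z: go to s1, push ε → (s1, ε, ε)
All input consumed and the stack is empty.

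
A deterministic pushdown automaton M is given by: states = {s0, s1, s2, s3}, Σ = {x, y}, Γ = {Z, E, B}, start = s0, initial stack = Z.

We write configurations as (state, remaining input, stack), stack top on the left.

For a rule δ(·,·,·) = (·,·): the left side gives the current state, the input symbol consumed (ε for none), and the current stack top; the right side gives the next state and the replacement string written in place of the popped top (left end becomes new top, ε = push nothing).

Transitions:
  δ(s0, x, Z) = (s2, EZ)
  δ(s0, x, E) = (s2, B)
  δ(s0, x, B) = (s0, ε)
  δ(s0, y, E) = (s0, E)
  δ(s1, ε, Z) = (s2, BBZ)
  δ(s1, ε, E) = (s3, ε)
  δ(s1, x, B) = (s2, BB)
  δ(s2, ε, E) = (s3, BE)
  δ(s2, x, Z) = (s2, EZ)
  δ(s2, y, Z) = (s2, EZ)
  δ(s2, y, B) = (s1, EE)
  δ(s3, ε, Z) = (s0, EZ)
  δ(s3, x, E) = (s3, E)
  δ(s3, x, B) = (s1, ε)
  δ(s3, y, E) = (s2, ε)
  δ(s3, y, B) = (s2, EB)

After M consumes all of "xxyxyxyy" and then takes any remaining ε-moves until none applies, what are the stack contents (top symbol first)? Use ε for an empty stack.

BEZ

(s0, xxyxyxyy, Z) ⊢ (s2, xyxyxyy, EZ) ⊢ (s3, xyxyxyy, BEZ) ⊢ (s1, yxyxyy, EZ) ⊢ (s3, yxyxyy, Z) ⊢ (s0, yxyxyy, EZ) ⊢ (s0, xyxyy, EZ) ⊢ (s2, yxyy, BZ) ⊢ (s1, xyy, EEZ) ⊢ (s3, xyy, EZ) ⊢ (s3, yy, EZ) ⊢ (s2, y, Z) ⊢ (s2, ε, EZ) ⊢ (s3, ε, BEZ)
All input consumed in state s3 with stack BEZ.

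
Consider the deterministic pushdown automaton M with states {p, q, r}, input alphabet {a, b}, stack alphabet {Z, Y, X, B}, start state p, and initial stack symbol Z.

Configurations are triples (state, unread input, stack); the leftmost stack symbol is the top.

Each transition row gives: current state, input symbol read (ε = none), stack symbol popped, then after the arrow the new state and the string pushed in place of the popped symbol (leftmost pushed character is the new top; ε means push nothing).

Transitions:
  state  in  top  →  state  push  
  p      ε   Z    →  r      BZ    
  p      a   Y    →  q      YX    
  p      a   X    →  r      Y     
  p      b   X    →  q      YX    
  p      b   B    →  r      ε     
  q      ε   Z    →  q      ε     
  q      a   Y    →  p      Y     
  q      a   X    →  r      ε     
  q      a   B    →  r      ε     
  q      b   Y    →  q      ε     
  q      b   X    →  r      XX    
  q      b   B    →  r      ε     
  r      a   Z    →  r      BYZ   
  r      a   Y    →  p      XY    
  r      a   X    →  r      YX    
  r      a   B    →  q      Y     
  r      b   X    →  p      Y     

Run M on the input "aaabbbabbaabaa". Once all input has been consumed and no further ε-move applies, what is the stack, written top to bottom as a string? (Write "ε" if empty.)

(p, aaabbbabbaabaa, Z)
  ε-move, top Z: go to r, push BZ → (r, aaabbbabbaabaa, BZ)
  read a, top B: go to q, push Y → (q, aabbbabbaabaa, YZ)
  read a, top Y: go to p, push Y → (p, abbbabbaabaa, YZ)
  read a, top Y: go to q, push YX → (q, bbbabbaabaa, YXZ)
  read b, top Y: go to q, push ε → (q, bbabbaabaa, XZ)
  read b, top X: go to r, push XX → (r, babbaabaa, XXZ)
  read b, top X: go to p, push Y → (p, abbaabaa, YXZ)
  read a, top Y: go to q, push YX → (q, bbaabaa, YXXZ)
  read b, top Y: go to q, push ε → (q, baabaa, XXZ)
  read b, top X: go to r, push XX → (r, aabaa, XXXZ)
  read a, top X: go to r, push YX → (r, abaa, YXXXZ)
  read a, top Y: go to p, push XY → (p, baa, XYXXXZ)
  read b, top X: go to q, push YX → (q, aa, YXYXXXZ)
  read a, top Y: go to p, push Y → (p, a, YXYXXXZ)
  read a, top Y: go to q, push YX → (q, ε, YXXYXXXZ)
All input consumed in state q with stack YXXYXXXZ.

YXXYXXXZ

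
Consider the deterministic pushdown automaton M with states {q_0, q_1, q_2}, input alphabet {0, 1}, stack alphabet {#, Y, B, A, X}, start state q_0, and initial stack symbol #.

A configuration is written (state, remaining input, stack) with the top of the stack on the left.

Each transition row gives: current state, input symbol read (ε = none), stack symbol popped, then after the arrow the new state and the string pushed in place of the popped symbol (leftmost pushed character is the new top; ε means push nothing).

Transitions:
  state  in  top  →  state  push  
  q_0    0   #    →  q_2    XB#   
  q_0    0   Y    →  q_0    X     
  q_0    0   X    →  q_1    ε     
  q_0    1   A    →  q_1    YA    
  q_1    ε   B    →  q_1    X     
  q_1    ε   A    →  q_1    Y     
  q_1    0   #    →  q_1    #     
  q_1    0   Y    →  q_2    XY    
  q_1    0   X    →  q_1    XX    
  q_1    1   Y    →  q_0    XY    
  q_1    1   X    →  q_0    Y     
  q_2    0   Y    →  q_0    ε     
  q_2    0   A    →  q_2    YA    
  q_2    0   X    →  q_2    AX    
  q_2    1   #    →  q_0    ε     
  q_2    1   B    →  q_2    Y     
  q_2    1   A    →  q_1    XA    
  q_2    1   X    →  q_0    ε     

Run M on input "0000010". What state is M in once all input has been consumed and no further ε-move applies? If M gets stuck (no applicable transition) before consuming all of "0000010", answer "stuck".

stuck

(q_0, 0000010, #)
  read 0, top #: go to q_2, push XB# → (q_2, 000010, XB#)
  read 0, top X: go to q_2, push AX → (q_2, 00010, AXB#)
  read 0, top A: go to q_2, push YA → (q_2, 0010, YAXB#)
  read 0, top Y: go to q_0, push ε → (q_0, 010, AXB#)
No transition for (q_0, 0, top A); M blocks with input 010 remaining.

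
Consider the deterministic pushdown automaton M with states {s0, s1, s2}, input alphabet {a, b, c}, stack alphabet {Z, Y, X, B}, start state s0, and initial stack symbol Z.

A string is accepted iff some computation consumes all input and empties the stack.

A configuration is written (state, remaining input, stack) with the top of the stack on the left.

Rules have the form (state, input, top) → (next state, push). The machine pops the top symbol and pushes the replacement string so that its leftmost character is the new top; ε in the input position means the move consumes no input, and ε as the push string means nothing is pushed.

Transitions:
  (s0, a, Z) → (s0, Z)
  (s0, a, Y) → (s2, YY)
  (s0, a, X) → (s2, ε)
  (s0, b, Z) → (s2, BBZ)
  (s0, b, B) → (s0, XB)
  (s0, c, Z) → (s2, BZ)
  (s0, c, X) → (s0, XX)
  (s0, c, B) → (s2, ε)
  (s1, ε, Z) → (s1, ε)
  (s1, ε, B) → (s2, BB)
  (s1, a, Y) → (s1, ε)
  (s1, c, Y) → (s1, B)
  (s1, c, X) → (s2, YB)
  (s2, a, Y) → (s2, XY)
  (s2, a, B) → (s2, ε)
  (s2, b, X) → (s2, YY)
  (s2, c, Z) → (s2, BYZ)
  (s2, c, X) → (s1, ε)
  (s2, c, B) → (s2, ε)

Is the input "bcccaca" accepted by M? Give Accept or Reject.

(s0, bcccaca, Z)
  read b, top Z: go to s2, push BBZ → (s2, cccaca, BBZ)
  read c, top B: go to s2, push ε → (s2, ccaca, BZ)
  read c, top B: go to s2, push ε → (s2, caca, Z)
  read c, top Z: go to s2, push BYZ → (s2, aca, BYZ)
  read a, top B: go to s2, push ε → (s2, ca, YZ)
No transition applies at (s2, ca, YZ); input not fully consumed.

Reject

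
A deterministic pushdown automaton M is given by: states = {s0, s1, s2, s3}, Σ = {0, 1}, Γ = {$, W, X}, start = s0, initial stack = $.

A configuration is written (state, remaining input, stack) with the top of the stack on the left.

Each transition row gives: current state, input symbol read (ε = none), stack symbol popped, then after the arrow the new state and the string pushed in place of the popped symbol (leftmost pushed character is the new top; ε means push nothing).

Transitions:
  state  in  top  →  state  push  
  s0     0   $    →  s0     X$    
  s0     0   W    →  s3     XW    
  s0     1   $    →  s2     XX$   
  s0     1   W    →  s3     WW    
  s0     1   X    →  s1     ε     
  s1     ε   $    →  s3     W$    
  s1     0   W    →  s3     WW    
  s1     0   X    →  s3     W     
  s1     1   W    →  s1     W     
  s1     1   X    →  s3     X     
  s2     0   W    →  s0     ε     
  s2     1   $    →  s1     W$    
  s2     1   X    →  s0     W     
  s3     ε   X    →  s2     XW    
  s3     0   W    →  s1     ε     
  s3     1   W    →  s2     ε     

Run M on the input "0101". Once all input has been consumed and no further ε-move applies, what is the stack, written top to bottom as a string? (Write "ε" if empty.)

(s0, 0101, $)
  read 0, top $: go to s0, push X$ → (s0, 101, X$)
  read 1, top X: go to s1, push ε → (s1, 01, $)
  ε-move, top $: go to s3, push W$ → (s3, 01, W$)
  read 0, top W: go to s1, push ε → (s1, 1, $)
  ε-move, top $: go to s3, push W$ → (s3, 1, W$)
  read 1, top W: go to s2, push ε → (s2, ε, $)
All input consumed in state s2 with stack $.

$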